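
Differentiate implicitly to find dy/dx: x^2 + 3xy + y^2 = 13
Differentiate both sides with respect to x, treating y as y(x). By the chain rule, any term containing y contributes a factor of y' = dy/dx when we differentiate it.

Move every term to one side and write the relation as F(x, y) = 0. Term by term,
  d/dx[x^2] = 2x
  d/dx[3xy] = 3x·y' + 3y
  d/dx[y^2] = 2y·y'
  d/dx[-13] = 0

The pieces without y' make up ∂F/∂x and the coefficient of y' is ∂F/∂y:
  ∂F/∂x = 2x + 3y,
  ∂F/∂y = 3x + 2y.

Since d/dx[F] = ∂F/∂x + (∂F/∂y)·y' = 0, solve for y':
  (∂F/∂y)·y' = -∂F/∂x
  dy/dx = -(∂F/∂x)/(∂F/∂y) = -(2x + 3y)/(3x + 2y) = (-2x - 3y)/(3x + 2y)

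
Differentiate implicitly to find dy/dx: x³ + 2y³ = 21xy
Differentiate the relation implicitly: treat y = y(x) and apply the chain rule, so every y-derivative picks up a y' = dy/dx factor.

With everything moved to the left-hand side, differentiate term by term:
  d/dx[x^3] = 3x^2
  d/dx[-21xy] = -21x·y' - 21y
  d/dx[2y^3] = 6y^2·y'

Separating the contributions that come from x directly and those that come through y:
  without y':      3x^2 - 21y
  multiplying y':  -21x + 6y^2

so (3x^2 - 21y) + (-21x + 6y^2)·y' = 0, and therefore
  dy/dx = -(3x^2 - 21y)/(-21x + 6y^2) = (x^2 - 7y)/(7x - 2y^2)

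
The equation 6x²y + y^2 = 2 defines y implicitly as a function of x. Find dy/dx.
Apply d/dx to both sides, remembering that y depends on x. Each occurrence of y therefore brings in a y' = dy/dx via the chain rule.

With F(x, y) equal to the left-hand side minus the right, differentiate F term by term:
  d/dx[6x^2y] = 6x^2·y' + 12xy
  d/dx[y^2] = 2y·y'
  d/dx[-2] = 0
Adding these up, d/dx[F] = 0 becomes
  (12xy) + (6x^2 + 2y)·y' = 0,
so isolating y',
  dy/dx = -(12xy)/(6x^2 + 2y) = -6xy/(3x^2 + y)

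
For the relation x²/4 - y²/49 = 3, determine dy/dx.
Differentiate both sides with respect to x, treating y as y(x). By the chain rule, any term containing y contributes a factor of y' = dy/dx when we differentiate it.

Move every term to one side and write the relation as F(x, y) = 0. Term by term,
  d/dx[x^2/4] = x/2
  d/dx[-y^2/49] = -2y·y'/49
  d/dx[-3] = 0

The pieces without y' make up ∂F/∂x and the coefficient of y' is ∂F/∂y:
  ∂F/∂x = x/2,
  ∂F/∂y = -2y/49.

Since d/dx[F] = ∂F/∂x + (∂F/∂y)·y' = 0, solve for y':
  (∂F/∂y)·y' = -∂F/∂x
  dy/dx = -(∂F/∂x)/(∂F/∂y) = -(x/2)/(-2y/49) = 49x/(4y)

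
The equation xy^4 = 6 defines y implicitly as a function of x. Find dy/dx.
Take d/dx of both sides. Since y is implicitly a function of x, the chain rule attaches a y' = dy/dx factor whenever we differentiate through y.

Set F(x, y) = (left side) − (right side), so the curve is F = 0. Differentiating each term of F:
  d/dx[xy^4] = 4xy^3·y' + y^4
  d/dx[-6] = 0

Collecting, the y'-free part is the partial derivative in x and the y' coefficient is the partial derivative in y:
  ∂F/∂x = y^4
  ∂F/∂y = 4xy^3

so d/dx[F(x, y(x))] = ∂F/∂x + (∂F/∂y)·y' = 0. Rearranging,
  dy/dx = -(∂F/∂x)/(∂F/∂y) = -(y^4)/(4xy^3) = -y/(4x)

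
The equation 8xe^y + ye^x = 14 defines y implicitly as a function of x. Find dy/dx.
Differentiate both sides with respect to x, treating y as y(x). By the chain rule, any term containing y contributes a factor of y' = dy/dx when we differentiate it.

Move every term to one side and write the relation as F(x, y) = 0. Term by term,
  d/dx[8x·e^(y)] = 8x·y'·e^(y) + 8e^(y)
  d/dx[y·e^(x)] = y·e^(x) + y'·e^(x)
  d/dx[-14] = 0

The pieces without y' make up ∂F/∂x and the coefficient of y' is ∂F/∂y:
  ∂F/∂x = y·e^(x) + 8e^(y),
  ∂F/∂y = 8x·e^(y) + e^(x).

Since d/dx[F] = ∂F/∂x + (∂F/∂y)·y' = 0, solve for y':
  (∂F/∂y)·y' = -∂F/∂x
  dy/dx = -(∂F/∂x)/(∂F/∂y) = -(y·e^(x) + 8e^(y))/(8x·e^(y) + e^(x)) = (-y·e^(x) - 8e^(y))/(8x·e^(y) + e^(x))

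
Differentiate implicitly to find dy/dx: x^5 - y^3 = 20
Take d/dx of both sides. Since y is implicitly a function of x, the chain rule attaches a y' = dy/dx factor whenever we differentiate through y.

Set F(x, y) = (left side) − (right side), so the curve is F = 0. Differentiating each term of F:
  d/dx[x^5] = 5x^4
  d/dx[-y^3] = -3y^2·y'
  d/dx[-20] = 0

Collecting, the y'-free part is the partial derivative in x and the y' coefficient is the partial derivative in y:
  ∂F/∂x = 5x^4
  ∂F/∂y = -3y^2

so d/dx[F(x, y(x))] = ∂F/∂x + (∂F/∂y)·y' = 0. Rearranging,
  dy/dx = -(∂F/∂x)/(∂F/∂y) = -(5x^4)/(-3y^2) = 5x^4/(3y^2)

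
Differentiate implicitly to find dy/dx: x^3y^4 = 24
Take d/dx of both sides. Since y is implicitly a function of x, the chain rule attaches a y' = dy/dx factor whenever we differentiate through y.

Set F(x, y) = (left side) − (right side), so the curve is F = 0. Differentiating each term of F:
  d/dx[x^3y^4] = 4x^3y^3·y' + 3x^2y^4
  d/dx[-24] = 0

Collecting, the y'-free part is the partial derivative in x and the y' coefficient is the partial derivative in y:
  ∂F/∂x = 3x^2y^4
  ∂F/∂y = 4x^3y^3

so d/dx[F(x, y(x))] = ∂F/∂x + (∂F/∂y)·y' = 0. Rearranging,
  dy/dx = -(∂F/∂x)/(∂F/∂y) = -(3x^2y^4)/(4x^3y^3) = -3y/(4x)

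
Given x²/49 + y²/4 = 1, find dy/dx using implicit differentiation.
Apply d/dx to both sides, remembering that y depends on x. Each occurrence of y therefore brings in a y' = dy/dx via the chain rule.

With F(x, y) equal to the left-hand side minus the right, differentiate F term by term:
  d/dx[x^2/49] = 2x/49
  d/dx[y^2/4] = y·y'/2
  d/dx[-1] = 0
Adding these up, d/dx[F] = 0 becomes
  (2x/49) + (y/2)·y' = 0,
so isolating y',
  dy/dx = -(2x/49)/(y/2) = -4x/(49y)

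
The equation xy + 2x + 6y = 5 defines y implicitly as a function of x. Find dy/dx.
Differentiate both sides with respect to x, treating y as y(x). By the chain rule, any term containing y contributes a factor of y' = dy/dx when we differentiate it.

Move every term to one side and write the relation as F(x, y) = 0. Term by term,
  d/dx[xy] = x·y' + y
  d/dx[2x] = 2
  d/dx[6y] = 6·y'
  d/dx[-5] = 0

The pieces without y' make up ∂F/∂x and the coefficient of y' is ∂F/∂y:
  ∂F/∂x = y + 2,
  ∂F/∂y = x + 6.

Since d/dx[F] = ∂F/∂x + (∂F/∂y)·y' = 0, solve for y':
  (∂F/∂y)·y' = -∂F/∂x
  dy/dx = -(∂F/∂x)/(∂F/∂y) = -(y + 2)/(x + 6) = (-y - 2)/(x + 6)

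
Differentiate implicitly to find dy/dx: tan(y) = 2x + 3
Differentiate the relation implicitly: treat y = y(x) and apply the chain rule, so every y-derivative picks up a y' = dy/dx factor.

With everything moved to the left-hand side, differentiate term by term:
  d/dx[-2x] = -2
  d/dx[tan(y)] = y'(tan(y)^2 + 1)
  d/dx[-3] = 0

Separating the contributions that come from x directly and those that come through y:
  without y':      -2
  multiplying y':  tan(y)^2 + 1

so (-2) + (tan(y)^2 + 1)·y' = 0, and therefore
  dy/dx = -(-2)/(tan(y)^2 + 1) = 2cos(y)^2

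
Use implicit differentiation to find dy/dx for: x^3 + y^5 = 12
Differentiate both sides with respect to x, treating y as y(x). By the chain rule, any term containing y contributes a factor of y' = dy/dx when we differentiate it.

Move every term to one side and write the relation as F(x, y) = 0. Term by term,
  d/dx[x^3] = 3x^2
  d/dx[y^5] = 5y^4·y'
  d/dx[-12] = 0

The pieces without y' make up ∂F/∂x and the coefficient of y' is ∂F/∂y:
  ∂F/∂x = 3x^2,
  ∂F/∂y = 5y^4.

Since d/dx[F] = ∂F/∂x + (∂F/∂y)·y' = 0, solve for y':
  (∂F/∂y)·y' = -∂F/∂x
  dy/dx = -(∂F/∂x)/(∂F/∂y) = -(3x^2)/(5y^4) = -3x^2/(5y^4)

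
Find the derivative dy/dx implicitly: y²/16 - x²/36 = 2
Take d/dx of both sides. Since y is implicitly a function of x, the chain rule attaches a y' = dy/dx factor whenever we differentiate through y.

Set F(x, y) = (left side) − (right side), so the curve is F = 0. Differentiating each term of F:
  d/dx[-x^2/36] = -x/18
  d/dx[y^2/16] = y·y'/8
  d/dx[-2] = 0

Collecting, the y'-free part is the partial derivative in x and the y' coefficient is the partial derivative in y:
  ∂F/∂x = -x/18
  ∂F/∂y = y/8

so d/dx[F(x, y(x))] = ∂F/∂x + (∂F/∂y)·y' = 0. Rearranging,
  dy/dx = -(∂F/∂x)/(∂F/∂y) = -(-x/18)/(y/8) = 4x/(9y)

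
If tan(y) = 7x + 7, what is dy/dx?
Apply d/dx to both sides, remembering that y depends on x. Each occurrence of y therefore brings in a y' = dy/dx via the chain rule.

With F(x, y) equal to the left-hand side minus the right, differentiate F term by term:
  d/dx[-7x] = -7
  d/dx[tan(y)] = y'(tan(y)^2 + 1)
  d/dx[-7] = 0
Adding these up, d/dx[F] = 0 becomes
  (-7) + (tan(y)^2 + 1)·y' = 0,
so isolating y',
  dy/dx = -(-7)/(tan(y)^2 + 1) = 7cos(y)^2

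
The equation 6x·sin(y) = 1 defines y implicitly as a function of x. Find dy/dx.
Apply d/dx to both sides, remembering that y depends on x. Each occurrence of y therefore brings in a y' = dy/dx via the chain rule.

With F(x, y) equal to the left-hand side minus the right, differentiate F term by term:
  d/dx[6x·sin(y)] = 6x·y'·cos(y) + 6sin(y)
  d/dx[-1] = 0
Adding these up, d/dx[F] = 0 becomes
  (6sin(y)) + (6x·cos(y))·y' = 0,
so isolating y',
  dy/dx = -(6sin(y))/(6x·cos(y)) = -tan(y)/x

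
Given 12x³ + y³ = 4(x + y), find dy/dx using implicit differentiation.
Take d/dx of both sides. Since y is implicitly a function of x, the chain rule attaches a y' = dy/dx factor whenever we differentiate through y.

Set F(x, y) = (left side) − (right side), so the curve is F = 0. Differentiating each term of F:
  d/dx[12x^3] = 36x^2
  d/dx[-4x] = -4
  d/dx[y^3] = 3y^2·y'
  d/dx[-4y] = -4·y'

Collecting, the y'-free part is the partial derivative in x and the y' coefficient is the partial derivative in y:
  ∂F/∂x = 36x^2 - 4
  ∂F/∂y = 3y^2 - 4

so d/dx[F(x, y(x))] = ∂F/∂x + (∂F/∂y)·y' = 0. Rearranging,
  dy/dx = -(∂F/∂x)/(∂F/∂y) = -(36x^2 - 4)/(3y^2 - 4) = 4(1 - 9x^2)/(3y^2 - 4)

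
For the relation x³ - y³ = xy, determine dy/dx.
Differentiate the relation implicitly: treat y = y(x) and apply the chain rule, so every y-derivative picks up a y' = dy/dx factor.

With everything moved to the left-hand side, differentiate term by term:
  d/dx[x^3] = 3x^2
  d/dx[-xy] = -x·y' - y
  d/dx[-y^3] = -3y^2·y'

Separating the contributions that come from x directly and those that come through y:
  without y':      3x^2 - y
  multiplying y':  -x - 3y^2

so (3x^2 - y) + (-x - 3y^2)·y' = 0, and therefore
  dy/dx = -(3x^2 - y)/(-x - 3y^2) = (3x^2 - y)/(x + 3y^2)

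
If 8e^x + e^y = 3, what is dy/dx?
Apply d/dx to both sides, remembering that y depends on x. Each occurrence of y therefore brings in a y' = dy/dx via the chain rule.

With F(x, y) equal to the left-hand side minus the right, differentiate F term by term:
  d/dx[8e^(x)] = 8e^(x)
  d/dx[e^(y)] = y'·e^(y)
  d/dx[-3] = 0
Adding these up, d/dx[F] = 0 becomes
  (8e^(x)) + (e^(y))·y' = 0,
so isolating y',
  dy/dx = -(8e^(x))/(e^(y)) = -8e^(x - y)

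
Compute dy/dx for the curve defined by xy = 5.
Differentiate the relation implicitly: treat y = y(x) and apply the chain rule, so every y-derivative picks up a y' = dy/dx factor.

With everything moved to the left-hand side, differentiate term by term:
  d/dx[xy] = x·y' + y
  d/dx[-5] = 0

Separating the contributions that come from x directly and those that come through y:
  without y':      y
  multiplying y':  x

so (y) + (x)·y' = 0, and therefore
  dy/dx = -(y)/(x) = -y/x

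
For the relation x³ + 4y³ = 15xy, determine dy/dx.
Differentiate both sides with respect to x, treating y as y(x). By the chain rule, any term containing y contributes a factor of y' = dy/dx when we differentiate it.

Move every term to one side and write the relation as F(x, y) = 0. Term by term,
  d/dx[x^3] = 3x^2
  d/dx[-15xy] = -15x·y' - 15y
  d/dx[4y^3] = 12y^2·y'

The pieces without y' make up ∂F/∂x and the coefficient of y' is ∂F/∂y:
  ∂F/∂x = 3x^2 - 15y,
  ∂F/∂y = -15x + 12y^2.

Since d/dx[F] = ∂F/∂x + (∂F/∂y)·y' = 0, solve for y':
  (∂F/∂y)·y' = -∂F/∂x
  dy/dx = -(∂F/∂x)/(∂F/∂y) = -(3x^2 - 15y)/(-15x + 12y^2) = (x^2 - 5y)/(5x - 4y^2)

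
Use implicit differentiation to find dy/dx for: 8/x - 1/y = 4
Take d/dx of both sides. Since y is implicitly a function of x, the chain rule attaches a y' = dy/dx factor whenever we differentiate through y.

Set F(x, y) = (left side) − (right side), so the curve is F = 0. Differentiating each term of F:
  d/dx[-1/y] = y'/y^2
  d/dx[8/x] = -8/x^2
  d/dx[-4] = 0

Collecting, the y'-free part is the partial derivative in x and the y' coefficient is the partial derivative in y:
  ∂F/∂x = -8/x^2
  ∂F/∂y = y^(-2)

so d/dx[F(x, y(x))] = ∂F/∂x + (∂F/∂y)·y' = 0. Rearranging,
  dy/dx = -(∂F/∂x)/(∂F/∂y) = -(-8/x^2)/(y^(-2)) = 8y^2/x^2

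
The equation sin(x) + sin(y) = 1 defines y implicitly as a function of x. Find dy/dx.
Apply d/dx to both sides, remembering that y depends on x. Each occurrence of y therefore brings in a y' = dy/dx via the chain rule.

With F(x, y) equal to the left-hand side minus the right, differentiate F term by term:
  d/dx[sin(x)] = cos(x)
  d/dx[sin(y)] = y'·cos(y)
  d/dx[-1] = 0
Adding these up, d/dx[F] = 0 becomes
  (cos(x)) + (cos(y))·y' = 0,
so isolating y',
  dy/dx = -(cos(x))/(cos(y)) = -cos(x)/cos(y)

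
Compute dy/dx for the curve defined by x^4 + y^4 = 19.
Differentiate both sides with respect to x, treating y as y(x). By the chain rule, any term containing y contributes a factor of y' = dy/dx when we differentiate it.

Move every term to one side and write the relation as F(x, y) = 0. Term by term,
  d/dx[x^4] = 4x^3
  d/dx[y^4] = 4y^3·y'
  d/dx[-19] = 0

The pieces without y' make up ∂F/∂x and the coefficient of y' is ∂F/∂y:
  ∂F/∂x = 4x^3,
  ∂F/∂y = 4y^3.

Since d/dx[F] = ∂F/∂x + (∂F/∂y)·y' = 0, solve for y':
  (∂F/∂y)·y' = -∂F/∂x
  dy/dx = -(∂F/∂x)/(∂F/∂y) = -(4x^3)/(4y^3) = -x^3/y^3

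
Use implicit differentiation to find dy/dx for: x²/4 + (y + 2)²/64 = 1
Take d/dx of both sides. Since y is implicitly a function of x, the chain rule attaches a y' = dy/dx factor whenever we differentiate through y.

Set F(x, y) = (left side) − (right side), so the curve is F = 0. Differentiating each term of F:
  d/dx[x^2/4] = x/2
  d/dx[(y + 2)^2/64] = y'(y + 2)/32
  d/dx[-1] = 0

Collecting, the y'-free part is the partial derivative in x and the y' coefficient is the partial derivative in y:
  ∂F/∂x = x/2
  ∂F/∂y = y/32 + 1/16

so d/dx[F(x, y(x))] = ∂F/∂x + (∂F/∂y)·y' = 0. Rearranging,
  dy/dx = -(∂F/∂x)/(∂F/∂y) = -(x/2)/(y/32 + 1/16)
        = -(x/2)/((y + 2)/32) = -16x/(y + 2)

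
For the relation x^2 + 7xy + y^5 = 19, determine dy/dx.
Take d/dx of both sides. Since y is implicitly a function of x, the chain rule attaches a y' = dy/dx factor whenever we differentiate through y.

Set F(x, y) = (left side) − (right side), so the curve is F = 0. Differentiating each term of F:
  d/dx[x^2] = 2x
  d/dx[7xy] = 7x·y' + 7y
  d/dx[y^5] = 5y^4·y'
  d/dx[-19] = 0

Collecting, the y'-free part is the partial derivative in x and the y' coefficient is the partial derivative in y:
  ∂F/∂x = 2x + 7y
  ∂F/∂y = 7x + 5y^4

so d/dx[F(x, y(x))] = ∂F/∂x + (∂F/∂y)·y' = 0. Rearranging,
  dy/dx = -(∂F/∂x)/(∂F/∂y) = -(2x + 7y)/(7x + 5y^4) = (-2x - 7y)/(7x + 5y^4)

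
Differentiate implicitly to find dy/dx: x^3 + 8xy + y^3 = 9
Differentiate both sides with respect to x, treating y as y(x). By the chain rule, any term containing y contributes a factor of y' = dy/dx when we differentiate it.

Move every term to one side and write the relation as F(x, y) = 0. Term by term,
  d/dx[x^3] = 3x^2
  d/dx[8xy] = 8x·y' + 8y
  d/dx[y^3] = 3y^2·y'
  d/dx[-9] = 0

The pieces without y' make up ∂F/∂x and the coefficient of y' is ∂F/∂y:
  ∂F/∂x = 3x^2 + 8y,
  ∂F/∂y = 8x + 3y^2.

Since d/dx[F] = ∂F/∂x + (∂F/∂y)·y' = 0, solve for y':
  (∂F/∂y)·y' = -∂F/∂x
  dy/dx = -(∂F/∂x)/(∂F/∂y) = -(3x^2 + 8y)/(8x + 3y^2) = (-3x^2 - 8y)/(8x + 3y^2)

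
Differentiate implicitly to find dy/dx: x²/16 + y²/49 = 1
Differentiate both sides with respect to x, treating y as y(x). By the chain rule, any term containing y contributes a factor of y' = dy/dx when we differentiate it.

Move every term to one side and write the relation as F(x, y) = 0. Term by term,
  d/dx[x^2/16] = x/8
  d/dx[y^2/49] = 2y·y'/49
  d/dx[-1] = 0

The pieces without y' make up ∂F/∂x and the coefficient of y' is ∂F/∂y:
  ∂F/∂x = x/8,
  ∂F/∂y = 2y/49.

Since d/dx[F] = ∂F/∂x + (∂F/∂y)·y' = 0, solve for y':
  (∂F/∂y)·y' = -∂F/∂x
  dy/dx = -(∂F/∂x)/(∂F/∂y) = -(x/8)/(2y/49) = -49x/(16y)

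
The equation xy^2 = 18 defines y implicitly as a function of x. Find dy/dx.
Differentiate both sides with respect to x, treating y as y(x). By the chain rule, any term containing y contributes a factor of y' = dy/dx when we differentiate it.

Move every term to one side and write the relation as F(x, y) = 0. Term by term,
  d/dx[xy^2] = 2xy·y' + y^2
  d/dx[-18] = 0

The pieces without y' make up ∂F/∂x and the coefficient of y' is ∂F/∂y:
  ∂F/∂x = y^2,
  ∂F/∂y = 2xy.

Since d/dx[F] = ∂F/∂x + (∂F/∂y)·y' = 0, solve for y':
  (∂F/∂y)·y' = -∂F/∂x
  dy/dx = -(∂F/∂x)/(∂F/∂y) = -(y^2)/(2xy) = -y/(2x)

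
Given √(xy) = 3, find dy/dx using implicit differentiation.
Differentiate the relation implicitly: treat y = y(x) and apply the chain rule, so every y-derivative picks up a y' = dy/dx factor.

With everything moved to the left-hand side, differentiate term by term:
  d/dx[√(xy)] = √(xy)(x·y'/2 + y/2)/(xy)
  d/dx[-3] = 0

Separating the contributions that come from x directly and those that come through y:
  without y':      √(xy)/(2x)
  multiplying y':  √(xy)/(2y)

so (√(xy)/(2x)) + (√(xy)/(2y))·y' = 0, and therefore
  dy/dx = -(√(xy)/(2x))/(√(xy)/(2y)) = -y/x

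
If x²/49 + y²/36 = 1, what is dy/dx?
Differentiate both sides with respect to x, treating y as y(x). By the chain rule, any term containing y contributes a factor of y' = dy/dx when we differentiate it.

Move every term to one side and write the relation as F(x, y) = 0. Term by term,
  d/dx[x^2/49] = 2x/49
  d/dx[y^2/36] = y·y'/18
  d/dx[-1] = 0

The pieces without y' make up ∂F/∂x and the coefficient of y' is ∂F/∂y:
  ∂F/∂x = 2x/49,
  ∂F/∂y = y/18.

Since d/dx[F] = ∂F/∂x + (∂F/∂y)·y' = 0, solve for y':
  (∂F/∂y)·y' = -∂F/∂x
  dy/dx = -(∂F/∂x)/(∂F/∂y) = -(2x/49)/(y/18) = -36x/(49y)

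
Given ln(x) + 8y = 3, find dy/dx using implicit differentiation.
Take d/dx of both sides. Since y is implicitly a function of x, the chain rule attaches a y' = dy/dx factor whenever we differentiate through y.

Set F(x, y) = (left side) − (right side), so the curve is F = 0. Differentiating each term of F:
  d/dx[8y] = 8·y'
  d/dx[ln(x)] = 1/x
  d/dx[-3] = 0

Collecting, the y'-free part is the partial derivative in x and the y' coefficient is the partial derivative in y:
  ∂F/∂x = 1/x
  ∂F/∂y = 8

so d/dx[F(x, y(x))] = ∂F/∂x + (∂F/∂y)·y' = 0. Rearranging,
  dy/dx = -(∂F/∂x)/(∂F/∂y) = -(1/x)/(8) = -1/(8x)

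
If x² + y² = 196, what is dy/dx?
Take d/dx of both sides. Since y is implicitly a function of x, the chain rule attaches a y' = dy/dx factor whenever we differentiate through y.

Set F(x, y) = (left side) − (right side), so the curve is F = 0. Differentiating each term of F:
  d/dx[x^2] = 2x
  d/dx[y^2] = 2y·y'
  d/dx[-196] = 0

Collecting, the y'-free part is the partial derivative in x and the y' coefficient is the partial derivative in y:
  ∂F/∂x = 2x
  ∂F/∂y = 2y

so d/dx[F(x, y(x))] = ∂F/∂x + (∂F/∂y)·y' = 0. Rearranging,
  dy/dx = -(∂F/∂x)/(∂F/∂y) = -(2x)/(2y) = -x/y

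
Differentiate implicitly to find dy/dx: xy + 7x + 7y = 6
Apply d/dx to both sides, remembering that y depends on x. Each occurrence of y therefore brings in a y' = dy/dx via the chain rule.

With F(x, y) equal to the left-hand side minus the right, differentiate F term by term:
  d/dx[xy] = x·y' + y
  d/dx[7x] = 7
  d/dx[7y] = 7·y'
  d/dx[-6] = 0
Adding these up, d/dx[F] = 0 becomes
  (y + 7) + (x + 7)·y' = 0,
so isolating y',
  dy/dx = -(y + 7)/(x + 7) = (-y - 7)/(x + 7)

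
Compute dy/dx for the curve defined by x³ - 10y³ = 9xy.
Apply d/dx to both sides, remembering that y depends on x. Each occurrence of y therefore brings in a y' = dy/dx via the chain rule.

With F(x, y) equal to the left-hand side minus the right, differentiate F term by term:
  d/dx[x^3] = 3x^2
  d/dx[-9xy] = -9x·y' - 9y
  d/dx[-10y^3] = -30y^2·y'
Adding these up, d/dx[F] = 0 becomes
  (3x^2 - 9y) + (-9x - 30y^2)·y' = 0,
so isolating y',
  dy/dx = -(3x^2 - 9y)/(-9x - 30y^2) = (x^2 - 3y)/(3x + 10y^2)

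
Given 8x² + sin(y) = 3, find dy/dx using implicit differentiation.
Apply d/dx to both sides, remembering that y depends on x. Each occurrence of y therefore brings in a y' = dy/dx via the chain rule.

With F(x, y) equal to the left-hand side minus the right, differentiate F term by term:
  d/dx[8x^2] = 16x
  d/dx[sin(y)] = y'·cos(y)
  d/dx[-3] = 0
Adding these up, d/dx[F] = 0 becomes
  (16x) + (cos(y))·y' = 0,
so isolating y',
  dy/dx = -(16x)/(cos(y)) = -16x/cos(y)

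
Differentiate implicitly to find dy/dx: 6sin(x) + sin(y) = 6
Apply d/dx to both sides, remembering that y depends on x. Each occurrence of y therefore brings in a y' = dy/dx via the chain rule.

With F(x, y) equal to the left-hand side minus the right, differentiate F term by term:
  d/dx[6sin(x)] = 6cos(x)
  d/dx[sin(y)] = y'·cos(y)
  d/dx[-6] = 0
Adding these up, d/dx[F] = 0 becomes
  (6cos(x)) + (cos(y))·y' = 0,
so isolating y',
  dy/dx = -(6cos(x))/(cos(y)) = -6cos(x)/cos(y)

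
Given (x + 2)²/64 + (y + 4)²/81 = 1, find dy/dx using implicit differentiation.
Differentiate the relation implicitly: treat y = y(x) and apply the chain rule, so every y-derivative picks up a y' = dy/dx factor.

With everything moved to the left-hand side, differentiate term by term:
  d/dx[(x + 2)^2/64] = x/32 + 1/16
  d/dx[(y + 4)^2/81] = 2·y'(y + 4)/81
  d/dx[-1] = 0

Separating the contributions that come from x directly and those that come through y:
  without y':      x/32 + 1/16
  multiplying y':  2y/81 + 8/81

so (x/32 + 1/16) + (2y/81 + 8/81)·y' = 0, and therefore
  dy/dx = -(x/32 + 1/16)/(2y/81 + 8/81)
        = -((x + 2)/32)/(2(y + 4)/81) = 81(-x - 2)/(64(y + 4))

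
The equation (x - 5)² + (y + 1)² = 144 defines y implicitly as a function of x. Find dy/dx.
Differentiate the relation implicitly: treat y = y(x) and apply the chain rule, so every y-derivative picks up a y' = dy/dx factor.

With everything moved to the left-hand side, differentiate term by term:
  d/dx[(x - 5)^2] = 2x - 10
  d/dx[(y + 1)^2] = 2·y'(y + 1)
  d/dx[-144] = 0

Separating the contributions that come from x directly and those that come through y:
  without y':      2x - 10
  multiplying y':  2y + 2

so (2x - 10) + (2y + 2)·y' = 0, and therefore
  dy/dx = -(2x - 10)/(2y + 2) = (5 - x)/(y + 1)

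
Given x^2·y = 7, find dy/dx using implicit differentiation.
Differentiate the relation implicitly: treat y = y(x) and apply the chain rule, so every y-derivative picks up a y' = dy/dx factor.

With everything moved to the left-hand side, differentiate term by term:
  d/dx[x^2y] = x^2·y' + 2xy
  d/dx[-7] = 0

Separating the contributions that come from x directly and those that come through y:
  without y':      2xy
  multiplying y':  x^2

so (2xy) + (x^2)·y' = 0, and therefore
  dy/dx = -(2xy)/(x^2) = -2y/x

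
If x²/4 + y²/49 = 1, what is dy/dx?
Take d/dx of both sides. Since y is implicitly a function of x, the chain rule attaches a y' = dy/dx factor whenever we differentiate through y.

Set F(x, y) = (left side) − (right side), so the curve is F = 0. Differentiating each term of F:
  d/dx[x^2/4] = x/2
  d/dx[y^2/49] = 2y·y'/49
  d/dx[-1] = 0

Collecting, the y'-free part is the partial derivative in x and the y' coefficient is the partial derivative in y:
  ∂F/∂x = x/2
  ∂F/∂y = 2y/49

so d/dx[F(x, y(x))] = ∂F/∂x + (∂F/∂y)·y' = 0. Rearranging,
  dy/dx = -(∂F/∂x)/(∂F/∂y) = -(x/2)/(2y/49) = -49x/(4y)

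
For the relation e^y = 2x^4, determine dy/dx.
Apply d/dx to both sides, remembering that y depends on x. Each occurrence of y therefore brings in a y' = dy/dx via the chain rule.

With F(x, y) equal to the left-hand side minus the right, differentiate F term by term:
  d/dx[-2x^4] = -8x^3
  d/dx[e^(y)] = y'·e^(y)
Adding these up, d/dx[F] = 0 becomes
  (-8x^3) + (e^(y))·y' = 0,
so isolating y',
  dy/dx = -(-8x^3)/(e^(y)) = 8x^3e^(-y)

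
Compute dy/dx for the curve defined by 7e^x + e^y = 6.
Take d/dx of both sides. Since y is implicitly a function of x, the chain rule attaches a y' = dy/dx factor whenever we differentiate through y.

Set F(x, y) = (left side) − (right side), so the curve is F = 0. Differentiating each term of F:
  d/dx[7e^(x)] = 7e^(x)
  d/dx[e^(y)] = y'·e^(y)
  d/dx[-6] = 0

Collecting, the y'-free part is the partial derivative in x and the y' coefficient is the partial derivative in y:
  ∂F/∂x = 7e^(x)
  ∂F/∂y = e^(y)

so d/dx[F(x, y(x))] = ∂F/∂x + (∂F/∂y)·y' = 0. Rearranging,
  dy/dx = -(∂F/∂x)/(∂F/∂y) = -(7e^(x))/(e^(y)) = -7e^(x - y)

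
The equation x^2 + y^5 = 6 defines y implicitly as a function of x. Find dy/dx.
Take d/dx of both sides. Since y is implicitly a function of x, the chain rule attaches a y' = dy/dx factor whenever we differentiate through y.

Set F(x, y) = (left side) − (right side), so the curve is F = 0. Differentiating each term of F:
  d/dx[x^2] = 2x
  d/dx[y^5] = 5y^4·y'
  d/dx[-6] = 0

Collecting, the y'-free part is the partial derivative in x and the y' coefficient is the partial derivative in y:
  ∂F/∂x = 2x
  ∂F/∂y = 5y^4

so d/dx[F(x, y(x))] = ∂F/∂x + (∂F/∂y)·y' = 0. Rearranging,
  dy/dx = -(∂F/∂x)/(∂F/∂y) = -(2x)/(5y^4) = -2x/(5y^4)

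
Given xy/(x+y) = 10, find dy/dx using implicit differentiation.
Differentiate both sides with respect to x, treating y as y(x). By the chain rule, any term containing y contributes a factor of y' = dy/dx when we differentiate it.

Move every term to one side and write the relation as F(x, y) = 0. Term by term,
  d/dx[xy/(x + y)] = xy(-y' - 1)/(x + y)^2 + x·y'/(x + y) + y/(x + y)
  d/dx[-10] = 0

The pieces without y' make up ∂F/∂x and the coefficient of y' is ∂F/∂y:
  ∂F/∂x = -xy/(x + y)^2 + y/(x + y),
  ∂F/∂y = -xy/(x + y)^2 + x/(x + y).

Since d/dx[F] = ∂F/∂x + (∂F/∂y)·y' = 0, solve for y':
  (∂F/∂y)·y' = -∂F/∂x
  dy/dx = -(∂F/∂x)/(∂F/∂y) = -(-xy/(x + y)^2 + y/(x + y))/(-xy/(x + y)^2 + x/(x + y))
        = -(y^2/(x + y)^2)/(x^2/(x + y)^2) = -y^2/x^2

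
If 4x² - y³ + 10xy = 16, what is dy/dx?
Take d/dx of both sides. Since y is implicitly a function of x, the chain rule attaches a y' = dy/dx factor whenever we differentiate through y.

Set F(x, y) = (left side) − (right side), so the curve is F = 0. Differentiating each term of F:
  d/dx[4x^2] = 8x
  d/dx[10xy] = 10x·y' + 10y
  d/dx[-y^3] = -3y^2·y'
  d/dx[-16] = 0

Collecting, the y'-free part is the partial derivative in x and the y' coefficient is the partial derivative in y:
  ∂F/∂x = 8x + 10y
  ∂F/∂y = 10x - 3y^2

so d/dx[F(x, y(x))] = ∂F/∂x + (∂F/∂y)·y' = 0. Rearranging,
  dy/dx = -(∂F/∂x)/(∂F/∂y) = -(8x + 10y)/(10x - 3y^2) = 2(-4x - 5y)/(10x - 3y^2)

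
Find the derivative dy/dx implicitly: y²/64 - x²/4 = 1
Differentiate the relation implicitly: treat y = y(x) and apply the chain rule, so every y-derivative picks up a y' = dy/dx factor.

With everything moved to the left-hand side, differentiate term by term:
  d/dx[-x^2/4] = -x/2
  d/dx[y^2/64] = y·y'/32
  d/dx[-1] = 0

Separating the contributions that come from x directly and those that come through y:
  without y':      -x/2
  multiplying y':  y/32

so (-x/2) + (y/32)·y' = 0, and therefore
  dy/dx = -(-x/2)/(y/32) = 16x/y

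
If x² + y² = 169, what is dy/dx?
Differentiate both sides with respect to x, treating y as y(x). By the chain rule, any term containing y contributes a factor of y' = dy/dx when we differentiate it.

Move every term to one side and write the relation as F(x, y) = 0. Term by term,
  d/dx[x^2] = 2x
  d/dx[y^2] = 2y·y'
  d/dx[-169] = 0

The pieces without y' make up ∂F/∂x and the coefficient of y' is ∂F/∂y:
  ∂F/∂x = 2x,
  ∂F/∂y = 2y.

Since d/dx[F] = ∂F/∂x + (∂F/∂y)·y' = 0, solve for y':
  (∂F/∂y)·y' = -∂F/∂x
  dy/dx = -(∂F/∂x)/(∂F/∂y) = -(2x)/(2y) = -x/y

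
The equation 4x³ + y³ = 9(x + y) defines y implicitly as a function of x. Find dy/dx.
Differentiate both sides with respect to x, treating y as y(x). By the chain rule, any term containing y contributes a factor of y' = dy/dx when we differentiate it.

Move every term to one side and write the relation as F(x, y) = 0. Term by term,
  d/dx[4x^3] = 12x^2
  d/dx[-9x] = -9
  d/dx[y^3] = 3y^2·y'
  d/dx[-9y] = -9·y'

The pieces without y' make up ∂F/∂x and the coefficient of y' is ∂F/∂y:
  ∂F/∂x = 12x^2 - 9,
  ∂F/∂y = 3y^2 - 9.

Since d/dx[F] = ∂F/∂x + (∂F/∂y)·y' = 0, solve for y':
  (∂F/∂y)·y' = -∂F/∂x
  dy/dx = -(∂F/∂x)/(∂F/∂y) = -(12x^2 - 9)/(3y^2 - 9) = (3 - 4x^2)/(y^2 - 3)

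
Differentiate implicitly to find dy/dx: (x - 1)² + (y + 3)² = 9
Apply d/dx to both sides, remembering that y depends on x. Each occurrence of y therefore brings in a y' = dy/dx via the chain rule.

With F(x, y) equal to the left-hand side minus the right, differentiate F term by term:
  d/dx[(x - 1)^2] = 2x - 2
  d/dx[(y + 3)^2] = 2·y'(y + 3)
  d/dx[-9] = 0
Adding these up, d/dx[F] = 0 becomes
  (2x - 2) + (2y + 6)·y' = 0,
so isolating y',
  dy/dx = -(2x - 2)/(2y + 6) = (1 - x)/(y + 3)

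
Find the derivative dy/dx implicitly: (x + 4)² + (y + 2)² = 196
Take d/dx of both sides. Since y is implicitly a function of x, the chain rule attaches a y' = dy/dx factor whenever we differentiate through y.

Set F(x, y) = (left side) − (right side), so the curve is F = 0. Differentiating each term of F:
  d/dx[(x + 4)^2] = 2x + 8
  d/dx[(y + 2)^2] = 2·y'(y + 2)
  d/dx[-196] = 0

Collecting, the y'-free part is the partial derivative in x and the y' coefficient is the partial derivative in y:
  ∂F/∂x = 2x + 8
  ∂F/∂y = 2y + 4

so d/dx[F(x, y(x))] = ∂F/∂x + (∂F/∂y)·y' = 0. Rearranging,
  dy/dx = -(∂F/∂x)/(∂F/∂y) = -(2x + 8)/(2y + 4) = (-x - 4)/(y + 2)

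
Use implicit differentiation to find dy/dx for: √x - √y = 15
Differentiate the relation implicitly: treat y = y(x) and apply the chain rule, so every y-derivative picks up a y' = dy/dx factor.

With everything moved to the left-hand side, differentiate term by term:
  d/dx[√(x)] = 1/(2√(x))
  d/dx[-√(y)] = -y'/(2√(y))
  d/dx[-15] = 0

Separating the contributions that come from x directly and those that come through y:
  without y':      1/(2√(x))
  multiplying y':  -1/(2√(y))

so (1/(2√(x))) + (-1/(2√(y)))·y' = 0, and therefore
  dy/dx = -(1/(2√(x)))/(-1/(2√(y))) = √(y)/√(x)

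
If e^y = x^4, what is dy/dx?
Differentiate both sides with respect to x, treating y as y(x). By the chain rule, any term containing y contributes a factor of y' = dy/dx when we differentiate it.

Move every term to one side and write the relation as F(x, y) = 0. Term by term,
  d/dx[-x^4] = -4x^3
  d/dx[e^(y)] = y'·e^(y)

The pieces without y' make up ∂F/∂x and the coefficient of y' is ∂F/∂y:
  ∂F/∂x = -4x^3,
  ∂F/∂y = e^(y).

Since d/dx[F] = ∂F/∂x + (∂F/∂y)·y' = 0, solve for y':
  (∂F/∂y)·y' = -∂F/∂x
  dy/dx = -(∂F/∂x)/(∂F/∂y) = -(-4x^3)/(e^(y)) = 4x^3e^(-y)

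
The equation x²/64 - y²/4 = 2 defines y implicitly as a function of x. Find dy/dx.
Take d/dx of both sides. Since y is implicitly a function of x, the chain rule attaches a y' = dy/dx factor whenever we differentiate through y.

Set F(x, y) = (left side) − (right side), so the curve is F = 0. Differentiating each term of F:
  d/dx[x^2/64] = x/32
  d/dx[-y^2/4] = -y·y'/2
  d/dx[-2] = 0

Collecting, the y'-free part is the partial derivative in x and the y' coefficient is the partial derivative in y:
  ∂F/∂x = x/32
  ∂F/∂y = -y/2

so d/dx[F(x, y(x))] = ∂F/∂x + (∂F/∂y)·y' = 0. Rearranging,
  dy/dx = -(∂F/∂x)/(∂F/∂y) = -(x/32)/(-y/2) = x/(16y)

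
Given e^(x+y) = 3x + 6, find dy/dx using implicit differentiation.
Differentiate the relation implicitly: treat y = y(x) and apply the chain rule, so every y-derivative picks up a y' = dy/dx factor.

With everything moved to the left-hand side, differentiate term by term:
  d/dx[-3x] = -3
  d/dx[e^(x + y)] = (y' + 1)·e^(x + y)
  d/dx[-6] = 0

Separating the contributions that come from x directly and those that come through y:
  without y':      e^(x + y) - 3
  multiplying y':  e^(x + y)

so (e^(x + y) - 3) + (e^(x + y))·y' = 0, and therefore
  dy/dx = -(e^(x + y) - 3)/(e^(x + y)) = 3e^(-x - y) - 1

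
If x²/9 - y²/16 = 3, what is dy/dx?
Apply d/dx to both sides, remembering that y depends on x. Each occurrence of y therefore brings in a y' = dy/dx via the chain rule.

With F(x, y) equal to the left-hand side minus the right, differentiate F term by term:
  d/dx[x^2/9] = 2x/9
  d/dx[-y^2/16] = -y·y'/8
  d/dx[-3] = 0
Adding these up, d/dx[F] = 0 becomes
  (2x/9) + (-y/8)·y' = 0,
so isolating y',
  dy/dx = -(2x/9)/(-y/8) = 16x/(9y)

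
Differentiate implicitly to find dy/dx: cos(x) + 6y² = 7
Apply d/dx to both sides, remembering that y depends on x. Each occurrence of y therefore brings in a y' = dy/dx via the chain rule.

With F(x, y) equal to the left-hand side minus the right, differentiate F term by term:
  d/dx[6y^2] = 12y·y'
  d/dx[cos(x)] = -sin(x)
  d/dx[-7] = 0
Adding these up, d/dx[F] = 0 becomes
  (-sin(x)) + (12y)·y' = 0,
so isolating y',
  dy/dx = -(-sin(x))/(12y) = sin(x)/(12y)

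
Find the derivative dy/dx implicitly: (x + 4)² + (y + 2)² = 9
Apply d/dx to both sides, remembering that y depends on x. Each occurrence of y therefore brings in a y' = dy/dx via the chain rule.

With F(x, y) equal to the left-hand side minus the right, differentiate F term by term:
  d/dx[(x + 4)^2] = 2x + 8
  d/dx[(y + 2)^2] = 2·y'(y + 2)
  d/dx[-9] = 0
Adding these up, d/dx[F] = 0 becomes
  (2x + 8) + (2y + 4)·y' = 0,
so isolating y',
  dy/dx = -(2x + 8)/(2y + 4) = (-x - 4)/(y + 2)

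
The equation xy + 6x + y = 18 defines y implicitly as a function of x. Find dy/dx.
Differentiate the relation implicitly: treat y = y(x) and apply the chain rule, so every y-derivative picks up a y' = dy/dx factor.

With everything moved to the left-hand side, differentiate term by term:
  d/dx[xy] = x·y' + y
  d/dx[6x] = 6
  d/dx[y] = y'
  d/dx[-18] = 0

Separating the contributions that come from x directly and those that come through y:
  without y':      y + 6
  multiplying y':  x + 1

so (y + 6) + (x + 1)·y' = 0, and therefore
  dy/dx = -(y + 6)/(x + 1) = (-y - 6)/(x + 1)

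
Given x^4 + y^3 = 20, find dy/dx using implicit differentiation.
Differentiate the relation implicitly: treat y = y(x) and apply the chain rule, so every y-derivative picks up a y' = dy/dx factor.

With everything moved to the left-hand side, differentiate term by term:
  d/dx[x^4] = 4x^3
  d/dx[y^3] = 3y^2·y'
  d/dx[-20] = 0

Separating the contributions that come from x directly and those that come through y:
  without y':      4x^3
  multiplying y':  3y^2

so (4x^3) + (3y^2)·y' = 0, and therefore
  dy/dx = -(4x^3)/(3y^2) = -4x^3/(3y^2)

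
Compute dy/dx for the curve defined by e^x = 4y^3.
Differentiate both sides with respect to x, treating y as y(x). By the chain rule, any term containing y contributes a factor of y' = dy/dx when we differentiate it.

Move every term to one side and write the relation as F(x, y) = 0. Term by term,
  d/dx[-4y^3] = -12y^2·y'
  d/dx[e^(x)] = e^(x)

The pieces without y' make up ∂F/∂x and the coefficient of y' is ∂F/∂y:
  ∂F/∂x = e^(x),
  ∂F/∂y = -12y^2.

Since d/dx[F] = ∂F/∂x + (∂F/∂y)·y' = 0, solve for y':
  (∂F/∂y)·y' = -∂F/∂x
  dy/dx = -(∂F/∂x)/(∂F/∂y) = -(e^(x))/(-12y^2) = e^(x)/(12y^2)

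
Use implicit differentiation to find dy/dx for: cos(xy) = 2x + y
Differentiate both sides with respect to x, treating y as y(x). By the chain rule, any term containing y contributes a factor of y' = dy/dx when we differentiate it.

Move every term to one side and write the relation as F(x, y) = 0. Term by term,
  d/dx[-2x] = -2
  d/dx[-y] = -y'
  d/dx[cos(xy)] = -(x·y' + y)·sin(xy)

The pieces without y' make up ∂F/∂x and the coefficient of y' is ∂F/∂y:
  ∂F/∂x = -y·sin(xy) - 2,
  ∂F/∂y = -x·sin(xy) - 1.

Since d/dx[F] = ∂F/∂x + (∂F/∂y)·y' = 0, solve for y':
  (∂F/∂y)·y' = -∂F/∂x
  dy/dx = -(∂F/∂x)/(∂F/∂y) = -(-y·sin(xy) - 2)/(-x·sin(xy) - 1) = -(y·sin(xy) + 2)/(x·sin(xy) + 1)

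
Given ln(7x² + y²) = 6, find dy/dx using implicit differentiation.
Apply d/dx to both sides, remembering that y depends on x. Each occurrence of y therefore brings in a y' = dy/dx via the chain rule.

With F(x, y) equal to the left-hand side minus the right, differentiate F term by term:
  d/dx[ln(7x^2 + y^2)] = (14x + 2y·y')/(7x^2 + y^2)
  d/dx[-6] = 0
Adding these up, d/dx[F] = 0 becomes
  (14x/(7x^2 + y^2)) + (2y/(7x^2 + y^2))·y' = 0,
so isolating y',
  dy/dx = -(14x/(7x^2 + y^2))/(2y/(7x^2 + y^2)) = -7x/y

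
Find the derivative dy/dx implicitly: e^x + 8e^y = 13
Differentiate both sides with respect to x, treating y as y(x). By the chain rule, any term containing y contributes a factor of y' = dy/dx when we differentiate it.

Move every term to one side and write the relation as F(x, y) = 0. Term by term,
  d/dx[e^(x)] = e^(x)
  d/dx[8e^(y)] = 8·y'·e^(y)
  d/dx[-13] = 0

The pieces without y' make up ∂F/∂x and the coefficient of y' is ∂F/∂y:
  ∂F/∂x = e^(x),
  ∂F/∂y = 8e^(y).

Since d/dx[F] = ∂F/∂x + (∂F/∂y)·y' = 0, solve for y':
  (∂F/∂y)·y' = -∂F/∂x
  dy/dx = -(∂F/∂x)/(∂F/∂y) = -(e^(x))/(8e^(y)) = -e^(x - y)/8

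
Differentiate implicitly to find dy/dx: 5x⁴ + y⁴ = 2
Take d/dx of both sides. Since y is implicitly a function of x, the chain rule attaches a y' = dy/dx factor whenever we differentiate through y.

Set F(x, y) = (left side) − (right side), so the curve is F = 0. Differentiating each term of F:
  d/dx[5x^4] = 20x^3
  d/dx[y^4] = 4y^3·y'
  d/dx[-2] = 0

Collecting, the y'-free part is the partial derivative in x and the y' coefficient is the partial derivative in y:
  ∂F/∂x = 20x^3
  ∂F/∂y = 4y^3

so d/dx[F(x, y(x))] = ∂F/∂x + (∂F/∂y)·y' = 0. Rearranging,
  dy/dx = -(∂F/∂x)/(∂F/∂y) = -(20x^3)/(4y^3) = -5x^3/y^3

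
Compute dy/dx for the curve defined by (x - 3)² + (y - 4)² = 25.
Differentiate both sides with respect to x, treating y as y(x). By the chain rule, any term containing y contributes a factor of y' = dy/dx when we differentiate it.

Move every term to one side and write the relation as F(x, y) = 0. Term by term,
  d/dx[(x - 3)^2] = 2x - 6
  d/dx[(y - 4)^2] = 2·y'(y - 4)
  d/dx[-25] = 0

The pieces without y' make up ∂F/∂x and the coefficient of y' is ∂F/∂y:
  ∂F/∂x = 2x - 6,
  ∂F/∂y = 2y - 8.

Since d/dx[F] = ∂F/∂x + (∂F/∂y)·y' = 0, solve for y':
  (∂F/∂y)·y' = -∂F/∂x
  dy/dx = -(∂F/∂x)/(∂F/∂y) = -(2x - 6)/(2y - 8) = (3 - x)/(y - 4)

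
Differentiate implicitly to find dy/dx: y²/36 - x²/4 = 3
Apply d/dx to both sides, remembering that y depends on x. Each occurrence of y therefore brings in a y' = dy/dx via the chain rule.

With F(x, y) equal to the left-hand side minus the right, differentiate F term by term:
  d/dx[-x^2/4] = -x/2
  d/dx[y^2/36] = y·y'/18
  d/dx[-3] = 0
Adding these up, d/dx[F] = 0 becomes
  (-x/2) + (y/18)·y' = 0,
so isolating y',
  dy/dx = -(-x/2)/(y/18) = 9x/y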